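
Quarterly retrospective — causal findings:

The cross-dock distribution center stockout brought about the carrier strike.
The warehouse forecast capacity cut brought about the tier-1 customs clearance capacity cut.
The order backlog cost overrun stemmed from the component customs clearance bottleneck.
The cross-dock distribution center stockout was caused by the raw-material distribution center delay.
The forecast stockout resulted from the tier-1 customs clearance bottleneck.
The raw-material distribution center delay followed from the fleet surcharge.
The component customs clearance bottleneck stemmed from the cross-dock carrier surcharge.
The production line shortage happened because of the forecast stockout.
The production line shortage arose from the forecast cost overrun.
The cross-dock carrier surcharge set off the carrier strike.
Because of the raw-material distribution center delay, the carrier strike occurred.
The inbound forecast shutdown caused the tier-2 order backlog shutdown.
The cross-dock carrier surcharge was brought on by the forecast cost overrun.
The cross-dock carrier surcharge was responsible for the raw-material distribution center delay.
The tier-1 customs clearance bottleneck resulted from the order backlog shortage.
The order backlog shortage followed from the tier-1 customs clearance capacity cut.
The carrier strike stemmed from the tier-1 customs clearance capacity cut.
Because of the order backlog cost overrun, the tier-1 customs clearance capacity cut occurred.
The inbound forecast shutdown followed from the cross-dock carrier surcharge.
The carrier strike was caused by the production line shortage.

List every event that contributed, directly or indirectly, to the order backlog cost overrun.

Immediate cause of the order backlog cost overrun: the component customs clearance bottleneck.
Further upstream: the forecast cost overrun, the cross-dock carrier surcharge.

the component customs clearance bottleneck, the cross-dock carrier surcharge, the forecast cost overrun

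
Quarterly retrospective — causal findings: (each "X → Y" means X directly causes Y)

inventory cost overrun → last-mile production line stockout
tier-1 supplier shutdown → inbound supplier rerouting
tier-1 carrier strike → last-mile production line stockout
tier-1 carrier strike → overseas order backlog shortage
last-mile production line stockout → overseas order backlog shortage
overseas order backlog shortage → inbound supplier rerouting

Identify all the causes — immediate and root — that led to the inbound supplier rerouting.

the inventory cost overrun, the last-mile production line stockout, the overseas order backlog shortage, the tier-1 carrier strike, the tier-1 supplier shutdown

Immediate causes of the inbound supplier rerouting: the tier-1 supplier shutdown, the overseas order backlog shortage.
Further upstream: the tier-1 carrier strike, the inventory cost overrun, the last-mile production line stockout.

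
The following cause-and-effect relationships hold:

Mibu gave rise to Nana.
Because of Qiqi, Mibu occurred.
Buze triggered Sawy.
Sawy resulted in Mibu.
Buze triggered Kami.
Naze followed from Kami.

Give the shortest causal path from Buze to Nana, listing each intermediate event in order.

Buze → Sawy → Mibu → Nana

Buze → Sawy
Sawy → Mibu
Mibu → Nana
Length: 3 steps.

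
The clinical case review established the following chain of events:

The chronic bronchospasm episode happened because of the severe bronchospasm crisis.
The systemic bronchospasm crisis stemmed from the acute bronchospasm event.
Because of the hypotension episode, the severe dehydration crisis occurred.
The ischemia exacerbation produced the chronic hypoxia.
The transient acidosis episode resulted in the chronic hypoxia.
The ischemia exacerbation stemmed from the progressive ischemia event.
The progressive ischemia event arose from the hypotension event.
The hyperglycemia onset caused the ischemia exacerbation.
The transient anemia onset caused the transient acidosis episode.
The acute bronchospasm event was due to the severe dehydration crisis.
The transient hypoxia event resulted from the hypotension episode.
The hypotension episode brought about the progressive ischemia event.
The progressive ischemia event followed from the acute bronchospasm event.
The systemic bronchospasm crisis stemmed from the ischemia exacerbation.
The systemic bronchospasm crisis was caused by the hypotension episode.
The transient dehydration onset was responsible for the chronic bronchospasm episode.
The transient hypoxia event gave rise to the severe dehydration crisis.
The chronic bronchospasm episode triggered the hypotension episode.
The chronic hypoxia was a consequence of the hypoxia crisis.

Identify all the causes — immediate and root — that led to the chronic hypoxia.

Immediate causes of the chronic hypoxia: the ischemia exacerbation, the transient acidosis episode, the hypoxia crisis.
Further upstream: the transient anemia onset, the severe bronchospasm crisis, the hypotension event, the transient dehydration onset, the chronic bronchospasm episode, the hyperglycemia onset, the hypotension episode, the transient hypoxia event, the severe dehydration crisis, the acute bronchospasm event, the progressive ischemia event.

the acute bronchospasm event, the chronic bronchospasm episode, the hyperglycemia onset, the hypotension episode, the hypotension event, the hypoxia crisis, the ischemia exacerbation, the progressive ischemia event, the severe bronchospasm crisis, the severe dehydration crisis, the transient acidosis episode, the transient anemia onset, the transient dehydration onset, the transient hypoxia event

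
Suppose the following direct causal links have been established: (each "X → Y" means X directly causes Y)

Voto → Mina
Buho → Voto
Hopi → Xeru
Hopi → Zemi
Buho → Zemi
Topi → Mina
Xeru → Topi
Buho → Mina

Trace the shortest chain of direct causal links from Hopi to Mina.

Hopi → Xeru → Topi → Mina

Hopi → Xeru
Xeru → Topi
Topi → Mina
Length: 3 steps.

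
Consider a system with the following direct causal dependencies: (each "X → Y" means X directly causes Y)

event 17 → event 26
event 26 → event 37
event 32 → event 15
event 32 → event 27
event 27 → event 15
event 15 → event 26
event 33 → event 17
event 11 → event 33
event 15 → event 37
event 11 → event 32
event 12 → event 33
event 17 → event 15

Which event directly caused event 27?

Upstream contributors include event 11, but only event 32 feeds directly into event 27.

event 32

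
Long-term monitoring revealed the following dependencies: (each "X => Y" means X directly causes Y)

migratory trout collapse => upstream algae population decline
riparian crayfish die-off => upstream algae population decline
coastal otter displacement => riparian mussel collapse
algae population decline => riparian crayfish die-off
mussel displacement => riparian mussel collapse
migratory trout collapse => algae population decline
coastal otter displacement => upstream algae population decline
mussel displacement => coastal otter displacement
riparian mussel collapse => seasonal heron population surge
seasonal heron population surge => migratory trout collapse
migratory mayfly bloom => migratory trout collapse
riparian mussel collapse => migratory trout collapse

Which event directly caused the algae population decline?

the migratory trout collapse

Upstream contributors include the mussel displacement, the coastal otter displacement, the riparian mussel collapse, the seasonal heron population surge, the migratory mayfly bloom, but only the migratory trout collapse feeds directly into the algae population decline.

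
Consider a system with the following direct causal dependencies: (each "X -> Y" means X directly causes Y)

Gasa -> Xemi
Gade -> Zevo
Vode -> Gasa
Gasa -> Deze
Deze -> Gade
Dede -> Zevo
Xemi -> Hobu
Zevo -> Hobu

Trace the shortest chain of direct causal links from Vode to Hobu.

Vode → Gasa → Xemi → Hobu

Vode → Gasa
Gasa → Xemi
Xemi → Hobu
Length: 3 steps.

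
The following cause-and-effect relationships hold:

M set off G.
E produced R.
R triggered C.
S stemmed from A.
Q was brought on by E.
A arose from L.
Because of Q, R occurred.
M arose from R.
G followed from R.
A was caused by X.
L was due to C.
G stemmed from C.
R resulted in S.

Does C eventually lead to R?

C leads to L, A, G, S; R is not among them.

No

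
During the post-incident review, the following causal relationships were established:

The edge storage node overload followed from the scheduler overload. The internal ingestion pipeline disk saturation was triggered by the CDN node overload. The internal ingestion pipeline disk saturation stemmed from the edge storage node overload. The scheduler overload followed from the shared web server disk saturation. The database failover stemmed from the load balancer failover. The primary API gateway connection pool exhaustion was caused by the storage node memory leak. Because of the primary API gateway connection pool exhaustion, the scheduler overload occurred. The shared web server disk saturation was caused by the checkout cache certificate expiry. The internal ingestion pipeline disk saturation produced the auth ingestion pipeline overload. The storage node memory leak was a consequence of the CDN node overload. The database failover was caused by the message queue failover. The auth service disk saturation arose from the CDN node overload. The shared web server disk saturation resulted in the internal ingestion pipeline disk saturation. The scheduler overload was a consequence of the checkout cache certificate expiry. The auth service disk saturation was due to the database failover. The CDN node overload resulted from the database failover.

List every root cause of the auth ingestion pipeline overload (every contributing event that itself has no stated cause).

the checkout cache certificate expiry, the load balancer failover, the message queue failover

Tracing upstream from the auth ingestion pipeline overload: the auth ingestion pipeline overload ← the internal ingestion pipeline disk saturation ← the CDN node overload ← the database failover ← the message queue failover.
A separate upstream branch: the auth ingestion pipeline overload ← the internal ingestion pipeline disk saturation ← the CDN node overload ← the database failover ← the load balancer failover.
A separate upstream branch: the auth ingestion pipeline overload ← the internal ingestion pipeline disk saturation ← the shared web server disk saturation ← the checkout cache certificate expiry.
Each of those chain origins has no stated cause.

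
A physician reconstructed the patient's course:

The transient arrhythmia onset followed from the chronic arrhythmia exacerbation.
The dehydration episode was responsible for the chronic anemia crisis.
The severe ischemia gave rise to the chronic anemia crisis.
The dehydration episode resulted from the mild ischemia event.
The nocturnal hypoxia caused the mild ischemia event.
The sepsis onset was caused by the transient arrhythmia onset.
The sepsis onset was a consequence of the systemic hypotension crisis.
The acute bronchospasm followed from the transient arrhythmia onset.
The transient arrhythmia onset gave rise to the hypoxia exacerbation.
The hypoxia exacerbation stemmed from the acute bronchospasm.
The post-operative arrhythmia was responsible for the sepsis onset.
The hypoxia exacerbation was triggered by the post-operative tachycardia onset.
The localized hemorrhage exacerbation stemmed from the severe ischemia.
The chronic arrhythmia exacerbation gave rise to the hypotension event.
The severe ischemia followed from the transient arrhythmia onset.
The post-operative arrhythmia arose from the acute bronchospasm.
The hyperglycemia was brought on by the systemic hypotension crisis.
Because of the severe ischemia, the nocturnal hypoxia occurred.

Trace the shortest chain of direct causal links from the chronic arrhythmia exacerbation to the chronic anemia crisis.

the chronic arrhythmia exacerbation → the transient arrhythmia onset
the transient arrhythmia onset → the severe ischemia
the severe ischemia → the chronic anemia crisis
Length: 3 steps.

the chronic arrhythmia exacerbation → the transient arrhythmia onset → the severe ischemia → the chronic anemia crisis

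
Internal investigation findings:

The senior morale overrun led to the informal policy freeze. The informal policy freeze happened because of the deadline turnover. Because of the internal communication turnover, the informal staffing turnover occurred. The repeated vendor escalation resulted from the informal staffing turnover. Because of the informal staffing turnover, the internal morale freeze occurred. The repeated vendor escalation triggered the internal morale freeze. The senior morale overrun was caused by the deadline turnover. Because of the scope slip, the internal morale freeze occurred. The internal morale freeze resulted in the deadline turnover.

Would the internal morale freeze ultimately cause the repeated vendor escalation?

No

The internal morale freeze leads to the deadline turnover, the senior morale overrun, the informal policy freeze; the repeated vendor escalation is not among them.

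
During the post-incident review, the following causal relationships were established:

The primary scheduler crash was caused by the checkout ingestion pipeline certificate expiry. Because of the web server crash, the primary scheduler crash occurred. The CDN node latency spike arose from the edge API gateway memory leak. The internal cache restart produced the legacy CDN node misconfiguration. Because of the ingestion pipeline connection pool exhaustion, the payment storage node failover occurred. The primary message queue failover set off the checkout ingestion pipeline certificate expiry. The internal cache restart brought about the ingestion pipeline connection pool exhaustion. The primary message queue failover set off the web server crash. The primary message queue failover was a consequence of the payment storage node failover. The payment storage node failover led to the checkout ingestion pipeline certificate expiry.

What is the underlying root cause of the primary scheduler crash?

the internal cache restart

Tracing upstream from the primary scheduler crash: the primary scheduler crash ← the checkout ingestion pipeline certificate expiry ← the payment storage node failover ← the ingestion pipeline connection pool exhaustion ← the internal cache restart.
The internal cache restart has no stated cause, so it is the root.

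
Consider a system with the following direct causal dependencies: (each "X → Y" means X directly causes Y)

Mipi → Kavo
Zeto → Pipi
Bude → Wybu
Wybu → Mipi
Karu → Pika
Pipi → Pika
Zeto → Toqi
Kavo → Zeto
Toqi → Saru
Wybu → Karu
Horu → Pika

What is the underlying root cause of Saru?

Bude

Tracing upstream from Saru: Saru ← Toqi ← Zeto ← Kavo ← Mipi ← Wybu ← Bude.
Bude has no stated cause, so it is the root.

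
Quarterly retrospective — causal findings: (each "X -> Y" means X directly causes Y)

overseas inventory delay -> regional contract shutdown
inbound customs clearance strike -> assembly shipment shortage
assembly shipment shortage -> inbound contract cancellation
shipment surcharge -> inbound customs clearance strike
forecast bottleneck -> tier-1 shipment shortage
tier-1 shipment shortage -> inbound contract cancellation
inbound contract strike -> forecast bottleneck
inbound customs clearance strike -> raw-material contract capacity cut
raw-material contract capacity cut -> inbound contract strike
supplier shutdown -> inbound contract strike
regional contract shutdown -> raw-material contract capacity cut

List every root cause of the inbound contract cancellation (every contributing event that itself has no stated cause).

Tracing upstream from the inbound contract cancellation: the inbound contract cancellation ← the tier-1 shipment shortage ← the forecast bottleneck ← the inbound contract strike ← the supplier shutdown.
A separate upstream branch: the inbound contract cancellation ← the tier-1 shipment shortage ← the forecast bottleneck ← the inbound contract strike ← the raw-material contract capacity cut ← the regional contract shutdown ← the overseas inventory delay.
A separate upstream branch: the inbound contract cancellation ← the assembly shipment shortage ← the inbound customs clearance strike ← the shipment surcharge.
Each of those chain origins has no stated cause.

the overseas inventory delay, the shipment surcharge, the supplier shutdown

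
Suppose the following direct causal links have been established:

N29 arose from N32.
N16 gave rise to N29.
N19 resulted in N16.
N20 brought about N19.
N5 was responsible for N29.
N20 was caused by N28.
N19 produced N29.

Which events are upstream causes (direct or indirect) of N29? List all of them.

N16, N19, N20, N28, N32, N5

Immediate causes of N29: N32, N5, N19, N16.
Further upstream: N28, N20.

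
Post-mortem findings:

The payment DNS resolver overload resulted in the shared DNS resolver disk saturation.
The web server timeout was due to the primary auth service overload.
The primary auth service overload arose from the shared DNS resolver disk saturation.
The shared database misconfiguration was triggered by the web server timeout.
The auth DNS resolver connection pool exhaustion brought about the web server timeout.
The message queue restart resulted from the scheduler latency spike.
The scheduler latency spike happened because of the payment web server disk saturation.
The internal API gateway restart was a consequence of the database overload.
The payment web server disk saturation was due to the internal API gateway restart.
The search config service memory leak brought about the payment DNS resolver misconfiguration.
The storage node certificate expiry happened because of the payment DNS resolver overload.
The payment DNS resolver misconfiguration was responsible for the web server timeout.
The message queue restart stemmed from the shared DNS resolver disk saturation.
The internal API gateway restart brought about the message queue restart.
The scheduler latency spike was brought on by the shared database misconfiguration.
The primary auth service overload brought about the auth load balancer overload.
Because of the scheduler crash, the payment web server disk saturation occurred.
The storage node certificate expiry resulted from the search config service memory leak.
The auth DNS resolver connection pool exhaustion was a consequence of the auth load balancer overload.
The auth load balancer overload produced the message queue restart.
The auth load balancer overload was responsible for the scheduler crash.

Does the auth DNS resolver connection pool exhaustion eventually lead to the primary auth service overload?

The auth DNS resolver connection pool exhaustion leads to the web server timeout, the shared database misconfiguration, the scheduler latency spike, the message queue restart; the primary auth service overload is not among them.

No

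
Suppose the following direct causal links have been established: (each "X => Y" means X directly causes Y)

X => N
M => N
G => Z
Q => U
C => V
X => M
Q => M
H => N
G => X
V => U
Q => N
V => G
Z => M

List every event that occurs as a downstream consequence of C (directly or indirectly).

Direct effects: V.
2 steps out: G, U.
3 steps out: X, Z.
4 steps out: M, N.
Not reachable from it: Q, H.

G, M, N, U, V, X, Z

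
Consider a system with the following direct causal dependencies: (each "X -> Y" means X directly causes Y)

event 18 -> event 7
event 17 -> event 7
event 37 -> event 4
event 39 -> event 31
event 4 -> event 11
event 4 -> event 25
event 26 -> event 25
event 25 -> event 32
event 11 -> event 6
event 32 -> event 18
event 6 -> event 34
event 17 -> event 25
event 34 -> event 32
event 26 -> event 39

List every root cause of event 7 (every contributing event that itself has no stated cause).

event 17, event 26, event 37

Tracing upstream from event 7: event 7 ← event 18 ← event 32 ← event 25 ← event 4 ← event 37.
A separate upstream branch: event 7 ← event 17.
A separate upstream branch: event 7 ← event 18 ← event 32 ← event 25 ← event 26.
Each of those chain origins has no stated cause.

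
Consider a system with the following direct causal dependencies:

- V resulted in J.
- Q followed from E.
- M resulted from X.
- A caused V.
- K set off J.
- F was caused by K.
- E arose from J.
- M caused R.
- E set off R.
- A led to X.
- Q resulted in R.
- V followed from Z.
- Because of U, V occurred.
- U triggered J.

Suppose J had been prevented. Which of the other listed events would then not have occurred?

E, Q

Downstream of J: E, Q, R.
Of those, still caused via another path: R.
The remainder have no surviving cause.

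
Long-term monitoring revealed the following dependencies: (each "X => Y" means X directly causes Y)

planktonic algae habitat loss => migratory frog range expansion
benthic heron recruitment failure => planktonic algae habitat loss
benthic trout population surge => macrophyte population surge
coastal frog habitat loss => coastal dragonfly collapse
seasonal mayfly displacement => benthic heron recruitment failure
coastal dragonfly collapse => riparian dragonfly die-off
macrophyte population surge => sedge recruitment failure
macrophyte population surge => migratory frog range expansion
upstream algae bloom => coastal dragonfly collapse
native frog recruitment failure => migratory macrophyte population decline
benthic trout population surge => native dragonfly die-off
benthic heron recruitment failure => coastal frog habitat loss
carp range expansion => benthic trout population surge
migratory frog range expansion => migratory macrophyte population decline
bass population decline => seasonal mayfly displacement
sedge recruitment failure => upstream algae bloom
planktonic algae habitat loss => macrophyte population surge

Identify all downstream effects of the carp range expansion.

Direct effects: the benthic trout population surge.
2 steps out: the macrophyte population surge, the native dragonfly die-off.
3 steps out: the sedge recruitment failure, the migratory frog range expansion.
4 steps out: the upstream algae bloom, the migratory macrophyte population decline.
5 steps out: the coastal dragonfly collapse.
6 steps out: the riparian dragonfly die-off.
Not reachable from it: the bass population decline, the seasonal mayfly displacement, the native frog recruitment failure, the benthic heron recruitment failure, the planktonic algae habitat loss, the coastal frog habitat loss.

the benthic trout population surge, the coastal dragonfly collapse, the macrophyte population surge, the migratory frog range expansion, the migratory macrophyte population decline, the native dragonfly die-off, the riparian dragonfly die-off, the sedge recruitment failure, the upstream algae bloom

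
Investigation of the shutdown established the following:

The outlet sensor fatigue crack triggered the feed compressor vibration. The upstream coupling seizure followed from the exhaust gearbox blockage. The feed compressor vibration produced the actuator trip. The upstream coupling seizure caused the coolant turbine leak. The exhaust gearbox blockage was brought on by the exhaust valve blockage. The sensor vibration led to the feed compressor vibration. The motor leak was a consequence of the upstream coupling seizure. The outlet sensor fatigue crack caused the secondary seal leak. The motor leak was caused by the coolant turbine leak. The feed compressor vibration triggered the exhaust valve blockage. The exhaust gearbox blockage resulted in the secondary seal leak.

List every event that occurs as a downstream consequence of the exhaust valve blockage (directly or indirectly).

the coolant turbine leak, the exhaust gearbox blockage, the motor leak, the secondary seal leak, the upstream coupling seizure

Direct effects: the exhaust gearbox blockage.
2 steps out: the upstream coupling seizure, the secondary seal leak.
3 steps out: the coolant turbine leak, the motor leak.
Not reachable from it: the outlet sensor fatigue crack, the sensor vibration, the feed compressor vibration, the actuator trip.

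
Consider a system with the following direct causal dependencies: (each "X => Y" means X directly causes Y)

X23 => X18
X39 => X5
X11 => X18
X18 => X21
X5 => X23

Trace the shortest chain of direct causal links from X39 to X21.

X39 → X5 → X23 → X18 → X21

X39 → X5
X5 → X23
X23 → X18
X18 → X21
Length: 4 steps.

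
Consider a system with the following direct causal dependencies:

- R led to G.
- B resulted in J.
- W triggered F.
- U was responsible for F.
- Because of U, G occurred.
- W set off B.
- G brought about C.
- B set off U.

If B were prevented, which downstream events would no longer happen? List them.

J, U

Downstream of B: J, U, F, G, C.
Of those, still caused via another path: F, G, C.
The remainder have no surviving cause.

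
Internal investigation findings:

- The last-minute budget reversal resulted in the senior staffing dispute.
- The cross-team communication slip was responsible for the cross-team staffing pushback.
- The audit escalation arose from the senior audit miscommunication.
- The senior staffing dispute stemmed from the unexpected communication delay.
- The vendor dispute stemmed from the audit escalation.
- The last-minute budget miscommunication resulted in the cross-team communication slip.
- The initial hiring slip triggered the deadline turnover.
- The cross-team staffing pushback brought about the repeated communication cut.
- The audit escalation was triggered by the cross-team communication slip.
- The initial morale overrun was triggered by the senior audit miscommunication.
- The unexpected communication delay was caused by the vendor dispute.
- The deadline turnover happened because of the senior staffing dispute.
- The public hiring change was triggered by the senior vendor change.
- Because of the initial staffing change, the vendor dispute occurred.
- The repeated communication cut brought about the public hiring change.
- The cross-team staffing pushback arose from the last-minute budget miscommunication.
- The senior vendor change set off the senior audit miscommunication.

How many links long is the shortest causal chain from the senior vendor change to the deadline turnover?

6

Shortest chain: the senior vendor change → the senior audit miscommunication → the audit escalation → the vendor dispute → the unexpected communication delay → the senior staffing dispute → the deadline turnover.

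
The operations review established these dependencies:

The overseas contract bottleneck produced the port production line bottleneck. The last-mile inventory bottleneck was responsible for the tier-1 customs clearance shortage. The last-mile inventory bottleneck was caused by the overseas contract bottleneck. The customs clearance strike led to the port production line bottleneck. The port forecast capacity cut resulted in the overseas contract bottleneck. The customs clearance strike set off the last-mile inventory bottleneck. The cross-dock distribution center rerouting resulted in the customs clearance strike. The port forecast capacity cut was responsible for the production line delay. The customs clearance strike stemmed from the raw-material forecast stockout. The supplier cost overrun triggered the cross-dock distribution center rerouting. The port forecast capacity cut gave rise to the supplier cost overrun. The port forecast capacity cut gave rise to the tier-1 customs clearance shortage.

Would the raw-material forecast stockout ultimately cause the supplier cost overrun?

The raw-material forecast stockout leads to the customs clearance strike, the last-mile inventory bottleneck, the tier-1 customs clearance shortage, the port production line bottleneck; the supplier cost overrun is not among them.

No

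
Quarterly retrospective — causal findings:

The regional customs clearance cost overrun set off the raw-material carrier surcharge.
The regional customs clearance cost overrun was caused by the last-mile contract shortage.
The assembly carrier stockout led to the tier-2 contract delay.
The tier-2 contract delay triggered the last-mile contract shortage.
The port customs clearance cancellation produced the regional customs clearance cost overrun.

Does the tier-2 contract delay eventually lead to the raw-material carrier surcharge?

There is a causal chain: the tier-2 contract delay → the last-mile contract shortage → the regional customs clearance cost overrun → the raw-material carrier surcharge.

Yes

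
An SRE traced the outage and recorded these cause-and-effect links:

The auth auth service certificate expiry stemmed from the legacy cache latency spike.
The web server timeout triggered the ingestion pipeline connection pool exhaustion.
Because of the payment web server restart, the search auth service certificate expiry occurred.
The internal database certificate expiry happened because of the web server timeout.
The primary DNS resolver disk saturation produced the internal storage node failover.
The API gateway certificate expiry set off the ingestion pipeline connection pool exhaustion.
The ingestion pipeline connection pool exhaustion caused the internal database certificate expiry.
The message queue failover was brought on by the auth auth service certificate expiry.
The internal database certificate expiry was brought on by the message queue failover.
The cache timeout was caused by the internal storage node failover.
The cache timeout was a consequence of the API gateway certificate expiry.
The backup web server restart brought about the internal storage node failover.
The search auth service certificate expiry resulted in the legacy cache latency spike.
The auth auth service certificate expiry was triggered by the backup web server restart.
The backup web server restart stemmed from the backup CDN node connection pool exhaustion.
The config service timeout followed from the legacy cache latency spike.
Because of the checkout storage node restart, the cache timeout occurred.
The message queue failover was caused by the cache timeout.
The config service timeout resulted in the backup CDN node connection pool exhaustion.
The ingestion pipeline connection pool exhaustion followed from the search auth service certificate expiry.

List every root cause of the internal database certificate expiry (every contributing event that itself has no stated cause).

Tracing upstream from the internal database certificate expiry: the internal database certificate expiry ← the ingestion pipeline connection pool exhaustion ← the search auth service certificate expiry ← the payment web server restart.
A separate upstream branch: the internal database certificate expiry ← the message queue failover ← the cache timeout ← the checkout storage node restart.
A separate upstream branch: the internal database certificate expiry ← the message queue failover ← the cache timeout ← the internal storage node failover ← the primary DNS resolver disk saturation.
A separate upstream branch: the internal database certificate expiry ← the ingestion pipeline connection pool exhaustion ← the API gateway certificate expiry.
A separate upstream branch: the internal database certificate expiry ← the web server timeout.
Each of those chain origins has no stated cause.

the API gateway certificate expiry, the checkout storage node restart, the payment web server restart, the primary DNS resolver disk saturation, the web server timeout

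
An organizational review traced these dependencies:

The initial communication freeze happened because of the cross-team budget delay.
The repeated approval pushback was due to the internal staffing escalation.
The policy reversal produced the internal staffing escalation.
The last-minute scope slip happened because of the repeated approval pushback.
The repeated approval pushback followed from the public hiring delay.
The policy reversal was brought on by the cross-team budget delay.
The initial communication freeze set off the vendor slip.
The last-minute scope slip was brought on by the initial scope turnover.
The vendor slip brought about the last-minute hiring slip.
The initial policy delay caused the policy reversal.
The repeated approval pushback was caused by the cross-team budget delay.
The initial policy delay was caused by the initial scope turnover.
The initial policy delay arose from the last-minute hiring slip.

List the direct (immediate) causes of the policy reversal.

the cross-team budget delay, the initial policy delay

Upstream contributors include the initial communication freeze, the vendor slip, the initial scope turnover, the last-minute hiring slip, but only the cross-team budget delay, the initial policy delay feed directly into the policy reversal.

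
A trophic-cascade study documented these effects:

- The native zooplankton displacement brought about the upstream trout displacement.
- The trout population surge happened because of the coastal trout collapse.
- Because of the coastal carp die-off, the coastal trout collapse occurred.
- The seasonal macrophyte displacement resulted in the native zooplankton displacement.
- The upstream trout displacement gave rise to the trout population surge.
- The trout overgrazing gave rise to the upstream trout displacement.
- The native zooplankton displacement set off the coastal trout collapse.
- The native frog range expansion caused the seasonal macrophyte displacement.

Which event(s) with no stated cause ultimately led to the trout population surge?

the coastal carp die-off, the native frog range expansion, the trout overgrazing

Tracing upstream from the trout population surge: the trout population surge ← the upstream trout displacement ← the trout overgrazing.
A separate upstream branch: the trout population surge ← the upstream trout displacement ← the native zooplankton displacement ← the seasonal macrophyte displacement ← the native frog range expansion.
A separate upstream branch: the trout population surge ← the coastal trout collapse ← the coastal carp die-off.
Each of those chain origins has no stated cause.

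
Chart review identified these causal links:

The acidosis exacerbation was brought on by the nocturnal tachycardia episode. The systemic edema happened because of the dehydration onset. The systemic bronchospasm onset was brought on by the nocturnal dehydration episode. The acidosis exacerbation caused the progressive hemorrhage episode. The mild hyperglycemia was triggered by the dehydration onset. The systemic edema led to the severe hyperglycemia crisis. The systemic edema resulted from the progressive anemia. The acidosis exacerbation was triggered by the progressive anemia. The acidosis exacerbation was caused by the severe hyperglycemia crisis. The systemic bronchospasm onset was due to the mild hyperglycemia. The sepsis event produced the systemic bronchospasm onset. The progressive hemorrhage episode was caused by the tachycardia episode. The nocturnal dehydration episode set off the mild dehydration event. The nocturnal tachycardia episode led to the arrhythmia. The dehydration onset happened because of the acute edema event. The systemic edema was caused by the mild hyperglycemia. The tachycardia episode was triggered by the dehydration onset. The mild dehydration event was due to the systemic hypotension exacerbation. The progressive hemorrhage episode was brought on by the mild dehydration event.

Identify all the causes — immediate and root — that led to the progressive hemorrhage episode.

the acidosis exacerbation, the acute edema event, the dehydration onset, the mild dehydration event, the mild hyperglycemia, the nocturnal dehydration episode, the nocturnal tachycardia episode, the progressive anemia, the severe hyperglycemia crisis, the systemic edema, the systemic hypotension exacerbation, the tachycardia episode

Immediate causes of the progressive hemorrhage episode: the tachycardia episode, the acidosis exacerbation, the mild dehydration event.
Further upstream: the acute edema event, the dehydration onset, the nocturnal tachycardia episode, the progressive anemia, the mild hyperglycemia, the systemic edema, the severe hyperglycemia crisis, the systemic hypotension exacerbation, the nocturnal dehydration episode.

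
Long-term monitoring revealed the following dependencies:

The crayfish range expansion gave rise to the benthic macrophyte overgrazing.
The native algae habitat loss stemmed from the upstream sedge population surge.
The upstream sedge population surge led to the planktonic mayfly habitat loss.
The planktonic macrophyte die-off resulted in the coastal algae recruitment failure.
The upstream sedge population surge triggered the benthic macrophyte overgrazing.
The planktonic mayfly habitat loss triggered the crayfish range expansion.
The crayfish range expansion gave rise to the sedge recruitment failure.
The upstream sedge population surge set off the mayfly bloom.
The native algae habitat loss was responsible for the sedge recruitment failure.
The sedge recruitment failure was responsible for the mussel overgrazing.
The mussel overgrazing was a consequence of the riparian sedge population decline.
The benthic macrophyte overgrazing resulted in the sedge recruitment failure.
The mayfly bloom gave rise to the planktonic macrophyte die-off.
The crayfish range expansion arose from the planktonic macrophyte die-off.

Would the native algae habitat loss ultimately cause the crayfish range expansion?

No

The native algae habitat loss leads to the sedge recruitment failure, the mussel overgrazing; the crayfish range expansion is not among them.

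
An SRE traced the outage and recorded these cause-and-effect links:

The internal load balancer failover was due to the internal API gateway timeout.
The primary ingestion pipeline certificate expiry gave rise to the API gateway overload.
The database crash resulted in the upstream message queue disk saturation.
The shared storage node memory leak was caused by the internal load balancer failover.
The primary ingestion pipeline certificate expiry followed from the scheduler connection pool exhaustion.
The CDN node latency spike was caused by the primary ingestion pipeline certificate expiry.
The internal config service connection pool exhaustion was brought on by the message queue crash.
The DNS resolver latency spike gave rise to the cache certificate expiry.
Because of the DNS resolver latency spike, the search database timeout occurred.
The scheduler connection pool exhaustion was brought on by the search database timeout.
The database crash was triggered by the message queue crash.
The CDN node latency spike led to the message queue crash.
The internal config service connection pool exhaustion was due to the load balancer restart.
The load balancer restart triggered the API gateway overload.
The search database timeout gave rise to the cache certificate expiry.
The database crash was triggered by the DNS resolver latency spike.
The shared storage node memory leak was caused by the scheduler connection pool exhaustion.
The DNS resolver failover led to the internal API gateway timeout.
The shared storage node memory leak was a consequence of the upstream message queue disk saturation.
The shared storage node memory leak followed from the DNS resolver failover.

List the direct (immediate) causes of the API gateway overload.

Upstream contributors include the DNS resolver latency spike, the search database timeout, the scheduler connection pool exhaustion, but only the load balancer restart, the primary ingestion pipeline certificate expiry feed directly into the API gateway overload.

the load balancer restart, the primary ingestion pipeline certificate expiry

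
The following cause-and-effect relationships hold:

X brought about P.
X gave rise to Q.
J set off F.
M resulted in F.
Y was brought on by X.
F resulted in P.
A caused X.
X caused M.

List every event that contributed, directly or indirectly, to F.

A, J, M, X

Immediate causes of F: M, J.
Further upstream: A, X.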